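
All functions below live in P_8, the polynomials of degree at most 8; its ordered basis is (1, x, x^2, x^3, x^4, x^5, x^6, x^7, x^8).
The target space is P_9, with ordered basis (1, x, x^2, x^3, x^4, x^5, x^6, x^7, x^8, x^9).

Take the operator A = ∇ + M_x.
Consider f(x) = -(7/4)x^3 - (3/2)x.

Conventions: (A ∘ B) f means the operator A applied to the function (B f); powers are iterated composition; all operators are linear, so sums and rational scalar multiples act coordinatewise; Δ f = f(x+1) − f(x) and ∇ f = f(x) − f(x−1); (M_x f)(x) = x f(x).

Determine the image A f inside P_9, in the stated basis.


∇ f = -(21/4)x^2 + (21/4)x - 13/4
M_x f = -(7/4)x^4 - (3/2)x^2
(∇ + M_x) f = -(7/4)x^4 - (27/4)x^2 + (21/4)x - 13/4

the image equals g(x) = -(7/4)x^4 - (27/4)x^2 + (21/4)x - 13/4


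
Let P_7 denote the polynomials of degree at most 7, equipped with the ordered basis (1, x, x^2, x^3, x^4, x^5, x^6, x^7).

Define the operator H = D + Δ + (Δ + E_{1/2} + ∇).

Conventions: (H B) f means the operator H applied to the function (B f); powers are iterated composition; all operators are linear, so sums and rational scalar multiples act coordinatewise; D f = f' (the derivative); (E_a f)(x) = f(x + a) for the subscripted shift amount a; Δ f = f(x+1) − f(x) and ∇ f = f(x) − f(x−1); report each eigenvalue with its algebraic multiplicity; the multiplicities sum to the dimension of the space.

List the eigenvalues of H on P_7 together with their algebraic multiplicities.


λ = 1 (multiplicity 8)

image of 1: 1
image of x: x + 9/2
image of x^2: x^2 + 9x + 5/4
image of x^3: x^3 + (27/2)x^2 + (15/4)x + 25/8
image of x^4: x^4 + 18x^3 + (15/2)x^2 + (25/2)x + 17/16
image of x^5: x^5 + (45/2)x^4 + (25/2)x^3 + (125/4)x^2 + (85/16)x + 97/32
image of x^6: x^6 + 27x^5 + (75/4)x^4 + (125/2)x^3 + (255/16)x^2 + (291/16)x + 65/64
image of x^7: x^7 + (63/2)x^6 + (105/4)x^5 + (875/8)x^4 + (595/16)x^3 + (2037/32)x^2 + (455/64)x + 385/128
the matrix is upper triangular; its diagonal is (1, 1, 1, 1, 1, 1, 1, 1)
for a triangular matrix the eigenvalues are the diagonal entries, with algebraic multiplicity their repetition count


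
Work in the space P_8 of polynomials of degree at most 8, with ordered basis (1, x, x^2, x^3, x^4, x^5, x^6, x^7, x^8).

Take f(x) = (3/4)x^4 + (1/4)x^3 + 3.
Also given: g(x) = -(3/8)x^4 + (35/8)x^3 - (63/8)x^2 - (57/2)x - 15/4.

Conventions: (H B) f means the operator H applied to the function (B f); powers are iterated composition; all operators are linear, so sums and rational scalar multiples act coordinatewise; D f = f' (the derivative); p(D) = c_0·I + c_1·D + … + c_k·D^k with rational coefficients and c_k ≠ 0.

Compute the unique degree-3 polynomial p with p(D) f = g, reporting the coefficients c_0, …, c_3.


c_0 = -1/2, c_1 = 3/2, c_2 = -1, c_3 = -3/2

D^0 f = (3/4)x^4 + (1/4)x^3 + 3
D^1 f = 3x^3 + (3/4)x^2
D^2 f = 9x^2 + (3/2)x
D^3 f = 18x + 3/2
matching coefficients of g against c_0 f + c_1 Df + … from the top degree down determines the c_i
solution: c_0 = -1/2, c_1 = 3/2, c_2 = -1, c_3 = -3/2


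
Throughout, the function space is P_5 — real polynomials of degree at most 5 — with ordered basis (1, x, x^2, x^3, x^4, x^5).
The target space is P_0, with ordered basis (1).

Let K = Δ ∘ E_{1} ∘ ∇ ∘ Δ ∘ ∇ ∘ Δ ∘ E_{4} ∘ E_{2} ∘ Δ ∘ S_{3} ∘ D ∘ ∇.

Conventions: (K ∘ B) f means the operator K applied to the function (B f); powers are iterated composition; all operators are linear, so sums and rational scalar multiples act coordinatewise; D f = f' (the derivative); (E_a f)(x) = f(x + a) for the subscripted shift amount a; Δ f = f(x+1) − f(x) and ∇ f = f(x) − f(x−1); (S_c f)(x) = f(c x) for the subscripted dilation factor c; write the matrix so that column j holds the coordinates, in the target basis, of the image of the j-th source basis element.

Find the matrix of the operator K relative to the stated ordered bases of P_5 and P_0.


the matrix is [[0, 0, 0, 0, 0, 0]] (rows listed top to bottom)

image of 1: 0
image of x: 0
image of x^2: 0
image of x^3: 0
image of x^4: 0
image of x^5: 0
each image's coordinates form column j of the matrix


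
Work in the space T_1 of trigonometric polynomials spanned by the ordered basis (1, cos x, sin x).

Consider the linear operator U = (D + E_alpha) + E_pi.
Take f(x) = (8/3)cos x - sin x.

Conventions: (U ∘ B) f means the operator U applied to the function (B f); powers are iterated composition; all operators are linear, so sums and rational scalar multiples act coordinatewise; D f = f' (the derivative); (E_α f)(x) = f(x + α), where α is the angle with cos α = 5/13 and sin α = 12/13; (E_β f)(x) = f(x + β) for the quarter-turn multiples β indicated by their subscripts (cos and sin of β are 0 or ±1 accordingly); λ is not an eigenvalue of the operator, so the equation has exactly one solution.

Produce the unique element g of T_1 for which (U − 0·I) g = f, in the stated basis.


write g with unknown coordinates in the stated basis and equate coefficients in (U − 0·I) g = f
solving from the highest basis element down gives g = (11/159)cos x + (224/159)sin x
check: U g = (8/3)cos x - sin x
so U g − 0·g = (8/3)cos x - sin x = f ✓

the result is g(x) = (11/159)cos x + (224/159)sin x


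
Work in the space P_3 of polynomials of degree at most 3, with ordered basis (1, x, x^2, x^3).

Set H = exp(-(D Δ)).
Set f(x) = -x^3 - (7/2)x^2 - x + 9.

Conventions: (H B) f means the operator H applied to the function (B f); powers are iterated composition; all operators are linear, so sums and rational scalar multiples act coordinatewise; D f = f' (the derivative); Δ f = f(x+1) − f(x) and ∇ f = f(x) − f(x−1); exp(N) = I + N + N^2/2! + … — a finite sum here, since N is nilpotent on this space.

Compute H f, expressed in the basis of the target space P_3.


the result is g(x) = -x^3 - (7/2)x^2 + 5x + 19

order-1 term: 6x + 10
the series for exp(-(D Δ)) f terminates at order 1
exp(-(D Δ)) f = -x^3 - (7/2)x^2 + 5x + 19


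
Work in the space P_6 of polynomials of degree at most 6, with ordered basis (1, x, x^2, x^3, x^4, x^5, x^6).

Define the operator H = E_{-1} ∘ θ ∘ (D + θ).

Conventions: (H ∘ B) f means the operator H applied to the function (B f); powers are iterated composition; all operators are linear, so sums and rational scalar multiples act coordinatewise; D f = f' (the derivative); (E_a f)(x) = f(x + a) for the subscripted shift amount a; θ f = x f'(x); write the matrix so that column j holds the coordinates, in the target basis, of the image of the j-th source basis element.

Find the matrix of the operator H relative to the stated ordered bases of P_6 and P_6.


the matrix is [[0, -1, 2, -3, 4, -5, 6]; [0, 1, -6, 15, -28, 45, -66]; [0, 0, 4, -21, 60, -130, 240]; [0, 0, 0, 9, -52, 170, -420]; [0, 0, 0, 0, 16, -105, 390]; [0, 0, 0, 0, 0, 25, -186]; [0, 0, 0, 0, 0, 0, 36]] (rows listed top to bottom)

image of 1: 0
image of x: x - 1
image of x^2: 4x^2 - 6x + 2
image of x^3: 9x^3 - 21x^2 + 15x - 3
image of x^4: 16x^4 - 52x^3 + 60x^2 - 28x + 4
image of x^5: 25x^5 - 105x^4 + 170x^3 - 130x^2 + 45x - 5
image of x^6: 36x^6 - 186x^5 + 390x^4 - 420x^3 + 240x^2 - 66x + 6
each image's coordinates form column j of the matrix


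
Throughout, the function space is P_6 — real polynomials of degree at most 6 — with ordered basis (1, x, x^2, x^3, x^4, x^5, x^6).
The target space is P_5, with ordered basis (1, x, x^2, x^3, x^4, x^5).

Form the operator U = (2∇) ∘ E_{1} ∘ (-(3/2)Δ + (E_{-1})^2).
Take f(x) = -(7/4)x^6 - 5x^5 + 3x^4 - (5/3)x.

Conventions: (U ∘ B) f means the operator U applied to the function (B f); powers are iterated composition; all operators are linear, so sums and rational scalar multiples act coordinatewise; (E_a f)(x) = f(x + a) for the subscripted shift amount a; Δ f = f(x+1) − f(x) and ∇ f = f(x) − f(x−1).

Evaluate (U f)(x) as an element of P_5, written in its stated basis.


g(x) = -21x^5 + 265x^4 + 764x^3 + 1874x^2 + 2046x + 1400/3

Δ f = -(21/2)x^5 - (205/4)x^4 - 73x^3 - (233/4)x^2 - (47/2)x - 65/12
(-(3/2)Δ) f = (63/4)x^5 + (615/8)x^4 + (219/2)x^3 + (699/8)x^2 + (141/4)x + 65/8
E_{-1} f = -(7/4)x^6 + (11/2)x^5 + (7/4)x^4 - 27x^3 + (167/4)x^2 - (169/6)x + 95/12
E_{-1} E_{-1} f = -(7/4)x^6 + 16x^5 - 52x^4 + 56x^3 + 52x^2 - (485/3)x + 298/3
(-(3/2)Δ + (E_{-1})^2) f = -(7/4)x^6 + (127/4)x^5 + (199/8)x^4 + (331/2)x^3 + (1115/8)x^2 - (1517/12)x + 2579/24
E_{1} (-(3/2)Δ + (E_{-1})^2) f = -(7/4)x^6 + (85/4)x^5 + (1259/8)x^4 + (1095/2)x^3 + (8611/8)x^2 + (10759/12)x + 8179/24
∇ E_{1} (-(3/2)Δ + (E_{-1})^2) f = -(21/2)x^5 + (265/2)x^4 + 382x^3 + 937x^2 + 1023x + 700/3
(2∇) E_{1} (-(3/2)Δ + (E_{-1})^2) f = -21x^5 + 265x^4 + 764x^3 + 1874x^2 + 2046x + 1400/3


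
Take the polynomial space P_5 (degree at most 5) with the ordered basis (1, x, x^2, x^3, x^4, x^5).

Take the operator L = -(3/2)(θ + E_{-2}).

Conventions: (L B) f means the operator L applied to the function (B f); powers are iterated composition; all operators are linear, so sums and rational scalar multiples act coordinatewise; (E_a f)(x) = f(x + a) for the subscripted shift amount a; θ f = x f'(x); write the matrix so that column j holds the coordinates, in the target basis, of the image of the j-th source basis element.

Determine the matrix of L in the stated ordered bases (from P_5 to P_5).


the matrix is [[-3/2, 3, -6, 12, -24, 48]; [0, -3, 6, -18, 48, -120]; [0, 0, -9/2, 9, -36, 120]; [0, 0, 0, -6, 12, -60]; [0, 0, 0, 0, -15/2, 15]; [0, 0, 0, 0, 0, -9]] (rows listed top to bottom)

image of 1: -3/2
image of x: -3x + 3
image of x^2: -(9/2)x^2 + 6x - 6
image of x^3: -6x^3 + 9x^2 - 18x + 12
image of x^4: -(15/2)x^4 + 12x^3 - 36x^2 + 48x - 24
image of x^5: -9x^5 + 15x^4 - 60x^3 + 120x^2 - 120x + 48
each image's coordinates form column j of the matrix


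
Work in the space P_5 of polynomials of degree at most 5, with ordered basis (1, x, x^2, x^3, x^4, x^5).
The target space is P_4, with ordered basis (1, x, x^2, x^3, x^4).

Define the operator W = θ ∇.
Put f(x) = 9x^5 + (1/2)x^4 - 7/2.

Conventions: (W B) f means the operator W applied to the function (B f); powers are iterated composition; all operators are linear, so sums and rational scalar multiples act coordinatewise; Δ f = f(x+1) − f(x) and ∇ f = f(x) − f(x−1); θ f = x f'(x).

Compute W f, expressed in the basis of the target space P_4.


∇ f = 45x^4 - 88x^3 + 87x^2 - 43x + 17/2
θ ∇ f = 180x^4 - 264x^3 + 174x^2 - 43x

the image equals g(x) = 180x^4 - 264x^3 + 174x^2 - 43x


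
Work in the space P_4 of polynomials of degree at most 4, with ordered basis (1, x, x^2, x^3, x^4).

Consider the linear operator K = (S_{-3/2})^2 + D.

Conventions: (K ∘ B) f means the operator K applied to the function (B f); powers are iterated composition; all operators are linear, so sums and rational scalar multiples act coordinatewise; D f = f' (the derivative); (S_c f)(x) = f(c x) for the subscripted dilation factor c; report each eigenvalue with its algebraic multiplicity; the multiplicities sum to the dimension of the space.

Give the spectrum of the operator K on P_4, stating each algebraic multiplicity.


λ = 1 (multiplicity 1), λ = 9/4 (multiplicity 1), λ = 81/16 (multiplicity 1), λ = 729/64 (multiplicity 1), λ = 6561/256 (multiplicity 1)

image of 1: 1
image of x: (9/4)x + 1
image of x^2: (81/16)x^2 + 2x
image of x^3: (729/64)x^3 + 3x^2
image of x^4: (6561/256)x^4 + 4x^3
the matrix is upper triangular; its diagonal is (1, 9/4, 81/16, 729/64, 6561/256)
for a triangular matrix the eigenvalues are the diagonal entries, with algebraic multiplicity their repetition count


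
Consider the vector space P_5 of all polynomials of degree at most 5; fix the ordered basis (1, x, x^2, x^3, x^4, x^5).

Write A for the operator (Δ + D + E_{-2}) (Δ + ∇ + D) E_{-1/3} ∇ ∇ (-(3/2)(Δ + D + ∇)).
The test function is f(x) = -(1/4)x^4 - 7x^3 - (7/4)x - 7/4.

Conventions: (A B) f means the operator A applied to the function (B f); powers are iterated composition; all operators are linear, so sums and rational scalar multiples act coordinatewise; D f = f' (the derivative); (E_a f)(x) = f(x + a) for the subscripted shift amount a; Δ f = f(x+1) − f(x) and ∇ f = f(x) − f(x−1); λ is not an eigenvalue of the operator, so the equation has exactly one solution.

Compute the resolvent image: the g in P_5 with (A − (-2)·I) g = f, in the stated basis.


write g with unknown coordinates in the stated basis and equate coefficients in (A − (-2)·I) g = f
solving from the highest basis element down gives g = -(1/8)x^4 - (7/2)x^3 - (7/8)x - 169/8
check: A g = 81/2
so A g − (-2)·g = -(1/4)x^4 - 7x^3 - (7/4)x - 7/4 = f ✓

g(x) = -(1/8)x^4 - (7/2)x^3 - (7/8)x - 169/8


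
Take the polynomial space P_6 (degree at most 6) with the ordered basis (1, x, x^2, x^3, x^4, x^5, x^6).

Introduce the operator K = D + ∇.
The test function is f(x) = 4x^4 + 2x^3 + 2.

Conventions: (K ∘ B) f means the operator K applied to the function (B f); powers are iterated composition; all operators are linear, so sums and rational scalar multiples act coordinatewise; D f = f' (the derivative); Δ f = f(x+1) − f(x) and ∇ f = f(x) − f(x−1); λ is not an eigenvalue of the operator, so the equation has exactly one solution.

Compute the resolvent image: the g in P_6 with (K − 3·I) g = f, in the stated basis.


g(x) = -(4/3)x^4 - (38/9)x^3 - (52/9)x^2 - (142/27)x - 260/81

write g with unknown coordinates in the stated basis and equate coefficients in (K − 3·I) g = f
solving from the highest basis element down gives g = -(4/3)x^4 - (38/9)x^3 - (52/9)x^2 - (142/27)x - 260/81
check: K g = -(32/3)x^3 - (52/3)x^2 - (142/9)x - 206/27
so K g − 3·g = 4x^4 + 2x^3 + 2 = f ✓


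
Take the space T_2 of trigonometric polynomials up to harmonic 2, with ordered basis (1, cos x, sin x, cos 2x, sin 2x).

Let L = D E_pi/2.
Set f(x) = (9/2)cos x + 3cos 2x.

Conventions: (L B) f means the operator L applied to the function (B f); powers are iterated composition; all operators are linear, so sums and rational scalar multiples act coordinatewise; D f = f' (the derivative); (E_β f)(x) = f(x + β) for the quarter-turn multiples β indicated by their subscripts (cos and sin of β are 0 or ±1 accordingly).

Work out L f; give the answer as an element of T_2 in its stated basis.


the result is g(x) = -(9/2)cos x + 6sin 2x

E_pi/2 f = -(9/2)sin x - 3cos 2x
D E_pi/2 f = -(9/2)cos x + 6sin 2x


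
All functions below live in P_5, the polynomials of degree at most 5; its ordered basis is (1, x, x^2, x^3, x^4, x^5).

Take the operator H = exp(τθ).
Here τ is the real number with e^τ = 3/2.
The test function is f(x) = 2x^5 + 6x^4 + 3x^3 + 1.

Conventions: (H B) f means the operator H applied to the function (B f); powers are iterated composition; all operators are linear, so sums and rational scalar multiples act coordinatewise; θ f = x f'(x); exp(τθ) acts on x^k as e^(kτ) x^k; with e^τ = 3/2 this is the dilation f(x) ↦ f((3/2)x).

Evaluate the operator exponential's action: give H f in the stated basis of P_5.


exp(τθ) x^k = e^(kτ) x^k; with e^τ = 3/2 this sends x^k to (3/2)^k x^k
x^3 ↦ 27/8 x^3
x^4 ↦ 81/16 x^4
x^5 ↦ 243/32 x^5
applying this coordinatewise to f: exp(τθ) f = (243/16)x^5 + (243/8)x^4 + (81/8)x^3 + 1

the result is g(x) = (243/16)x^5 + (243/8)x^4 + (81/8)x^3 + 1


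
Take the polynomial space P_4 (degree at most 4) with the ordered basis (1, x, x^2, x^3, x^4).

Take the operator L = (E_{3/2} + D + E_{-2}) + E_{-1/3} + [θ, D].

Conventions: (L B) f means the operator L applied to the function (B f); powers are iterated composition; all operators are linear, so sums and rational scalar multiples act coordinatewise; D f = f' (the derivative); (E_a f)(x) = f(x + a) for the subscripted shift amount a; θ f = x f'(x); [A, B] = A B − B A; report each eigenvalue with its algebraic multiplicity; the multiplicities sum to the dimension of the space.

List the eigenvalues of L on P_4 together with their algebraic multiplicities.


λ = 3 (multiplicity 5)

image of 1: 3
image of x: 3x - 5/6
image of x^2: 3x^2 - (5/3)x + 229/36
image of x^3: 3x^3 - (5/2)x^2 + (229/12)x - 1007/216
image of x^4: 3x^4 - (10/3)x^3 + (229/6)x^2 - (1007/54)x + 27313/1296
the matrix is upper triangular; its diagonal is (3, 3, 3, 3, 3)
for a triangular matrix the eigenvalues are the diagonal entries, with algebraic multiplicity their repetition count


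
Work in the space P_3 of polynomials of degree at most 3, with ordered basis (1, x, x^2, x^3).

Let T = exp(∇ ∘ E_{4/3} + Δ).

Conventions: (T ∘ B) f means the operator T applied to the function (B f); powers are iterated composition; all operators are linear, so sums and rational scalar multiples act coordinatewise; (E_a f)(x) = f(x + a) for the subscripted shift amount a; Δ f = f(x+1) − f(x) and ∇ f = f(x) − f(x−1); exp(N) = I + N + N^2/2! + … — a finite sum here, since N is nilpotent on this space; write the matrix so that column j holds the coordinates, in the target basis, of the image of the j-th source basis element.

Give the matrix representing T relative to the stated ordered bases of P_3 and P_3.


the matrix is [[1, 2, 20/3, 82/3]; [0, 1, 4, 20]; [0, 0, 1, 6]; [0, 0, 0, 1]] (rows listed top to bottom)

image of 1: 1
image of x: x + 2
image of x^2: x^2 + 4x + 20/3
image of x^3: x^3 + 6x^2 + 20x + 82/3
each image's coordinates form column j of the matrix


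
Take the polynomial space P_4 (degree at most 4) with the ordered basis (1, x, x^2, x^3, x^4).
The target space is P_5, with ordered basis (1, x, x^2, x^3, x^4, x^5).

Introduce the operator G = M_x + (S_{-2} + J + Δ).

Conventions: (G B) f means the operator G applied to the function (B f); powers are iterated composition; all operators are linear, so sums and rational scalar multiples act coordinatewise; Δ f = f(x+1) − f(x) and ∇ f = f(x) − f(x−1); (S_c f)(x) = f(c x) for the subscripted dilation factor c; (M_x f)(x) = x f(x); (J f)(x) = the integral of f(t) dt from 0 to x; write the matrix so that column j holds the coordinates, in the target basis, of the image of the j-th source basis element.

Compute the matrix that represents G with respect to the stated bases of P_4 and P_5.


the matrix is [[1, 1, 1, 1, 1]; [2, -2, 2, 3, 4]; [0, 3/2, 4, 3, 6]; [0, 0, 4/3, -8, 4]; [0, 0, 0, 5/4, 16]; [0, 0, 0, 0, 6/5]] (rows listed top to bottom)

image of 1: 2x + 1
image of x: (3/2)x^2 - 2x + 1
image of x^2: (4/3)x^3 + 4x^2 + 2x + 1
image of x^3: (5/4)x^4 - 8x^3 + 3x^2 + 3x + 1
image of x^4: (6/5)x^5 + 16x^4 + 4x^3 + 6x^2 + 4x + 1
each image's coordinates form column j of the matrix


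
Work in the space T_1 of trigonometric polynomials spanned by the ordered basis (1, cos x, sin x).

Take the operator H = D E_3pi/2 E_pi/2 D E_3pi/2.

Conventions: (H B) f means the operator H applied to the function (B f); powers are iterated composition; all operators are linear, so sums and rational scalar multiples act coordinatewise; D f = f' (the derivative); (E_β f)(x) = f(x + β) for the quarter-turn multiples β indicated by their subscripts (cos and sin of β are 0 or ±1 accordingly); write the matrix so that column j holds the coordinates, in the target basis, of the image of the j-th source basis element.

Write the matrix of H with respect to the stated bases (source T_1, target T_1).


image of 1: 0
image of cos x: -sin x
image of sin x: cos x
each image's coordinates form column j of the matrix

the matrix is [[0, 0, 0]; [0, 0, 1]; [0, -1, 0]] (rows listed top to bottom)


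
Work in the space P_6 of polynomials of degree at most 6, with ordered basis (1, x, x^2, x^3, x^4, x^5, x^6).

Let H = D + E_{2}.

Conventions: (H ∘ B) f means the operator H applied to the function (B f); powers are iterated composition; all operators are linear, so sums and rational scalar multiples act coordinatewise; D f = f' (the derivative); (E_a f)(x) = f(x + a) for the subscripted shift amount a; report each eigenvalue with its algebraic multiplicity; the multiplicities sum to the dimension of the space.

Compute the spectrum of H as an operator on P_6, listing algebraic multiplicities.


image of 1: 1
image of x: x + 3
image of x^2: x^2 + 6x + 4
image of x^3: x^3 + 9x^2 + 12x + 8
image of x^4: x^4 + 12x^3 + 24x^2 + 32x + 16
image of x^5: x^5 + 15x^4 + 40x^3 + 80x^2 + 80x + 32
image of x^6: x^6 + 18x^5 + 60x^4 + 160x^3 + 240x^2 + 192x + 64
the matrix is upper triangular; its diagonal is (1, 1, 1, 1, 1, 1, 1)
for a triangular matrix the eigenvalues are the diagonal entries, with algebraic multiplicity their repetition count

λ = 1 (multiplicity 7)


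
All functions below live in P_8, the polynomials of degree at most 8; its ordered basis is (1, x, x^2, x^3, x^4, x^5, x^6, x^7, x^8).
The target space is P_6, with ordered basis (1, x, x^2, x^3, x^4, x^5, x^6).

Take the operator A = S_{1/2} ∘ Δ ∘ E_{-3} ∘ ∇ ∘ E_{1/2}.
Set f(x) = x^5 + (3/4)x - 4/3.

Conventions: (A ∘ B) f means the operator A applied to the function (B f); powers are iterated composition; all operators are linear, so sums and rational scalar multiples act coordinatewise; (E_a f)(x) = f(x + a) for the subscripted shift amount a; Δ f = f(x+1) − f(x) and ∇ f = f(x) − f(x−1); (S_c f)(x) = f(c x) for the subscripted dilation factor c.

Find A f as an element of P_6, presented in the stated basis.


the result is g(x) = (5/2)x^3 - (75/2)x^2 + (385/2)x - 675/2

E_{1/2} f = x^5 + (5/2)x^4 + (5/2)x^3 + (5/4)x^2 + (17/16)x - 89/96
∇ E_{1/2} f = 5x^4 + (5/2)x^2 + 13/16
E_{-3} ∇ E_{1/2} f = 5x^4 - 60x^3 + (545/2)x^2 - 555x + 6853/16
Δ (E_{-3} ∘ ∇ ∘ E_{1/2}) f = 20x^3 - 150x^2 + 385x - 675/2
S_{1/2} Δ (E_{-3} ∘ ∇ ∘ E_{1/2}) f = (5/2)x^3 - (75/2)x^2 + (385/2)x - 675/2


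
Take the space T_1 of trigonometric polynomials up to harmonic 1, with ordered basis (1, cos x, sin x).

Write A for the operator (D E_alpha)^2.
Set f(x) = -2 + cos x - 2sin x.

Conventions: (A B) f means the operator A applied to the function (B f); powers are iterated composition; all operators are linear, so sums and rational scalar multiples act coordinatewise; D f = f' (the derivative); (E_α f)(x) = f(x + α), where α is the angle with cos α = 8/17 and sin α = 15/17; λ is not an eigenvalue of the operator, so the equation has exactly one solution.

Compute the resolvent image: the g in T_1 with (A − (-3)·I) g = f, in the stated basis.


write g with unknown coordinates in the stated basis and equate coefficients in (A − (-3)·I) g = f
solving from the highest basis element down gives g = -2/3 + (137/964)cos x - (287/482)sin x
check: A g = (553/964)cos x - (103/482)sin x
so A g − (-3)·g = -2 + cos x - 2sin x = f ✓

the image equals g(x) = -2/3 + (137/964)cos x - (287/482)sin x


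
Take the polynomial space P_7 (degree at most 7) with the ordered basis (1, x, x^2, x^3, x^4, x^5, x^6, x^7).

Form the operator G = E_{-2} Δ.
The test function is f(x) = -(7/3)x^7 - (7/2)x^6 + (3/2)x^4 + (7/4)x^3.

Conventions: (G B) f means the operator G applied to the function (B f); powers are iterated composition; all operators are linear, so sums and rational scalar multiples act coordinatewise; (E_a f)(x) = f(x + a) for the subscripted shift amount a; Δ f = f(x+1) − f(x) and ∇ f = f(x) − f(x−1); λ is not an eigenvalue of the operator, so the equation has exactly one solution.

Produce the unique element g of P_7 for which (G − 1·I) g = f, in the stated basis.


g(x) = (7/3)x^7 + (119/6)x^6 - 28x^5 - (1387/3)x^4 + (6487/12)x^3 + (20161/4)x^2 - (35641/12)x - 110315/12

write g with unknown coordinates in the stated basis and equate coefficients in (G − 1·I) g = f
solving from the highest basis element down gives g = (7/3)x^7 + (119/6)x^6 - 28x^5 - (1387/3)x^4 + (6487/12)x^3 + (20161/4)x^2 - (35641/12)x - 110315/12
check: G g = (49/3)x^6 - 28x^5 - (2765/6)x^4 + (1627/3)x^3 + (20161/4)x^2 - (35641/12)x - 110315/12
so G g − 1·g = -(7/3)x^7 - (7/2)x^6 + (3/2)x^4 + (7/4)x^3 = f ✓


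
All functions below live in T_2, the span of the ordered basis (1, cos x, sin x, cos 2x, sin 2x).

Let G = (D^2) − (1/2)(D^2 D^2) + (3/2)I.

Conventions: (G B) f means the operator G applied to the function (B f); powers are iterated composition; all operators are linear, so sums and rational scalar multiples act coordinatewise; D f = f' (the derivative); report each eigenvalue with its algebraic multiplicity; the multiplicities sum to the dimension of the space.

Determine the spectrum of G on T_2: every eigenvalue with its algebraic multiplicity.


λ = -21/2 (multiplicity 2), λ = 0 (multiplicity 2), λ = 3/2 (multiplicity 1)

image of 1: 3/2
image of cos x: 0
image of sin x: 0
image of cos 2x: -(21/2)cos 2x
image of sin 2x: -(21/2)sin 2x
the matrix is diagonal; its diagonal is (3/2, 0, 0, -21/2, -21/2)
for a triangular matrix the eigenvalues are the diagonal entries, with algebraic multiplicity their repetition count


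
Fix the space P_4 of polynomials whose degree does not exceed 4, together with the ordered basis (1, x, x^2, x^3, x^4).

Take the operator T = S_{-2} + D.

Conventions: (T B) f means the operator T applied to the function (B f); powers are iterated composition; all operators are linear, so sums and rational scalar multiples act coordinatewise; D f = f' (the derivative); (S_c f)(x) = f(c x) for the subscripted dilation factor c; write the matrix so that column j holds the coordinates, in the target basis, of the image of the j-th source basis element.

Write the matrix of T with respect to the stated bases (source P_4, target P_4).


the matrix is [[1, 1, 0, 0, 0]; [0, -2, 2, 0, 0]; [0, 0, 4, 3, 0]; [0, 0, 0, -8, 4]; [0, 0, 0, 0, 16]] (rows listed top to bottom)

image of 1: 1
image of x: -2x + 1
image of x^2: 4x^2 + 2x
image of x^3: -8x^3 + 3x^2
image of x^4: 16x^4 + 4x^3
each image's coordinates form column j of the matrix


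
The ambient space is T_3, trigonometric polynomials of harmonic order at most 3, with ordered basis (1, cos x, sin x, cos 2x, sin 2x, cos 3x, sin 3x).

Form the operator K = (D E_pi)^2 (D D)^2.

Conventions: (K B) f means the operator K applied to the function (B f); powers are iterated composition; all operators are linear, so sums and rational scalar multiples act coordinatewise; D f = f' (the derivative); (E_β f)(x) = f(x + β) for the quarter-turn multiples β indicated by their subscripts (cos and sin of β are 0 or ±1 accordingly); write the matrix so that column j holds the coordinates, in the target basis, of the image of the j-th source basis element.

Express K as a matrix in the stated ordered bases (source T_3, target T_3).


the matrix is [[0, 0, 0, 0, 0, 0, 0]; [0, -1, 0, 0, 0, 0, 0]; [0, 0, -1, 0, 0, 0, 0]; [0, 0, 0, -64, 0, 0, 0]; [0, 0, 0, 0, -64, 0, 0]; [0, 0, 0, 0, 0, -729, 0]; [0, 0, 0, 0, 0, 0, -729]] (rows listed top to bottom)

image of 1: 0
image of cos x: -cos x
image of sin x: -sin x
image of cos 2x: -64cos 2x
image of sin 2x: -64sin 2x
image of cos 3x: -729cos 3x
image of sin 3x: -729sin 3x
each image's coordinates form column j of the matrix


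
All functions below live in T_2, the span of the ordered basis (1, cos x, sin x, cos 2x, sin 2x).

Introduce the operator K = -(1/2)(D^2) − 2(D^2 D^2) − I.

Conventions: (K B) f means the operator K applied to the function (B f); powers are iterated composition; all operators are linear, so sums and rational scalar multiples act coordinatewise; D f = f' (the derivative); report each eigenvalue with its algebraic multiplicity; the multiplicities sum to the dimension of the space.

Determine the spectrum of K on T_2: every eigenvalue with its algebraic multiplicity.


λ = -31 (multiplicity 2), λ = -5/2 (multiplicity 2), λ = -1 (multiplicity 1)

image of 1: -1
image of cos x: -(5/2)cos x
image of sin x: -(5/2)sin x
image of cos 2x: -31cos 2x
image of sin 2x: -31sin 2x
the matrix is diagonal; its diagonal is (-1, -5/2, -5/2, -31, -31)
for a triangular matrix the eigenvalues are the diagonal entries, with algebraic multiplicity their repetition count


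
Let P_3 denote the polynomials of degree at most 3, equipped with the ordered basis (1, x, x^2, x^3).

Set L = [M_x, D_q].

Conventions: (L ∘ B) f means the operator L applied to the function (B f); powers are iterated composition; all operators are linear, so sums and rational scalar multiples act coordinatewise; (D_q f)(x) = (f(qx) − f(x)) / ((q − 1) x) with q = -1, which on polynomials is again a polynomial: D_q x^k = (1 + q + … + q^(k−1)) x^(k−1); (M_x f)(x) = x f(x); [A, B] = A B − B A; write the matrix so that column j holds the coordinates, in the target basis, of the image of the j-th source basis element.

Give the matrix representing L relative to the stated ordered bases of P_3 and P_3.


image of 1: -1
image of x: x
image of x^2: -x^2
image of x^3: x^3
each image's coordinates form column j of the matrix

the matrix is [[-1, 0, 0, 0]; [0, 1, 0, 0]; [0, 0, -1, 0]; [0, 0, 0, 1]] (rows listed top to bottom)


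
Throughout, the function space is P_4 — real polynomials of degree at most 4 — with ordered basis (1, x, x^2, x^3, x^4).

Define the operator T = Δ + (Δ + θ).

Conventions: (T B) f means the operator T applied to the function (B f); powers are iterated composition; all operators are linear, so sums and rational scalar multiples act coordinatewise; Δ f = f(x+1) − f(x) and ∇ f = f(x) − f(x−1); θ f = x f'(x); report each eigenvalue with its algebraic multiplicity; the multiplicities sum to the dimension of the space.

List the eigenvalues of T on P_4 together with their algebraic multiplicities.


λ = 0 (multiplicity 1), λ = 1 (multiplicity 1), λ = 2 (multiplicity 1), λ = 3 (multiplicity 1), λ = 4 (multiplicity 1)

image of 1: 0
image of x: x + 2
image of x^2: 2x^2 + 4x + 2
image of x^3: 3x^3 + 6x^2 + 6x + 2
image of x^4: 4x^4 + 8x^3 + 12x^2 + 8x + 2
the matrix is upper triangular; its diagonal is (0, 1, 2, 3, 4)
for a triangular matrix the eigenvalues are the diagonal entries, with algebraic multiplicity their repetition count


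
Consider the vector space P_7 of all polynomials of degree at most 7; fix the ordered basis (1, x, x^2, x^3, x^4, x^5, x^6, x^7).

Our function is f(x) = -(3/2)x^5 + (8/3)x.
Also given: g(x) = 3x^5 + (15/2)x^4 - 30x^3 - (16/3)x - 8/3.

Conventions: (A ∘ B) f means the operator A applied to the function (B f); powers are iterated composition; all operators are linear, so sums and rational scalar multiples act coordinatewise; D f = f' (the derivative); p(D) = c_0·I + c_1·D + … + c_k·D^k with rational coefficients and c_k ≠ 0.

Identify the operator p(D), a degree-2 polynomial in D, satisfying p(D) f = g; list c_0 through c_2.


D^0 f = -(3/2)x^5 + (8/3)x
D^1 f = -(15/2)x^4 + 8/3
D^2 f = -30x^3
matching coefficients of g against c_0 f + c_1 Df + … from the top degree down determines the c_i
solution: c_0 = -2, c_1 = -1, c_2 = 1

c_0 = -2, c_1 = -1, c_2 = 1


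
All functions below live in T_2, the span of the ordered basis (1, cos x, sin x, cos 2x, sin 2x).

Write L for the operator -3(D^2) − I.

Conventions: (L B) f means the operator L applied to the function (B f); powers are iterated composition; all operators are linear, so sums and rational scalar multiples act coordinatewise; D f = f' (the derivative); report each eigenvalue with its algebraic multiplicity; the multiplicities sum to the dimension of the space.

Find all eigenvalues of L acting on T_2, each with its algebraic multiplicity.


image of 1: -1
image of cos x: 2cos x
image of sin x: 2sin x
image of cos 2x: 11cos 2x
image of sin 2x: 11sin 2x
the matrix is diagonal; its diagonal is (-1, 2, 2, 11, 11)
for a triangular matrix the eigenvalues are the diagonal entries, with algebraic multiplicity their repetition count

λ = -1 (multiplicity 1), λ = 2 (multiplicity 2), λ = 11 (multiplicity 2)


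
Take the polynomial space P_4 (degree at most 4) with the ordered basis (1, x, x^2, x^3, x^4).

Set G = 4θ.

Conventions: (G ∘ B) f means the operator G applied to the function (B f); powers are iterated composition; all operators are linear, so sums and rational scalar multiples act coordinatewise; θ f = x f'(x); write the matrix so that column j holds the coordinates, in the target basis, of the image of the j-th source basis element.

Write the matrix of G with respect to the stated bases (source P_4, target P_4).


image of 1: 0
image of x: 4x
image of x^2: 8x^2
image of x^3: 12x^3
image of x^4: 16x^4
each image's coordinates form column j of the matrix

the matrix is [[0, 0, 0, 0, 0]; [0, 4, 0, 0, 0]; [0, 0, 8, 0, 0]; [0, 0, 0, 12, 0]; [0, 0, 0, 0, 16]] (rows listed top to bottom)


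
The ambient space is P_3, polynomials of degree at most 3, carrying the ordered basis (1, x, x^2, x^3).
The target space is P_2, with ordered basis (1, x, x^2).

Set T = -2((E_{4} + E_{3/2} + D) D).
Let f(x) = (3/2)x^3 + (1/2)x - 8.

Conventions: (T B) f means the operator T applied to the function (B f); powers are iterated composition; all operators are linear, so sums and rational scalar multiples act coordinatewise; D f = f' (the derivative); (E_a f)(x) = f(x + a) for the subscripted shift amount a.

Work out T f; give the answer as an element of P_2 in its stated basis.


g(x) = -18x^2 - 117x - 665/4

D f = (9/2)x^2 + 1/2
E_{4} D f = (9/2)x^2 + 36x + 145/2
E_{3/2} D f = (9/2)x^2 + (27/2)x + 85/8
D D f = 9x
(E_{4} + E_{3/2} + D) D f = 9x^2 + (117/2)x + 665/8
(-2((E_{4} + E_{3/2} + D) D)) f = -18x^2 - 117x - 665/4


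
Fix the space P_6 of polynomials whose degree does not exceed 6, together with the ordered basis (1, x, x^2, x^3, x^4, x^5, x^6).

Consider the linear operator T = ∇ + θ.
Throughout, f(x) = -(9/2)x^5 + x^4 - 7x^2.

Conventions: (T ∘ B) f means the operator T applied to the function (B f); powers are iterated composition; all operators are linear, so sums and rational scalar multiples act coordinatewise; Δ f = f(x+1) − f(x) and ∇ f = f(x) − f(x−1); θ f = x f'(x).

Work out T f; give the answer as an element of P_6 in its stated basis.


the result is g(x) = -(45/2)x^5 - (37/2)x^4 + 49x^3 - 65x^2 + (25/2)x + 3/2

∇ f = -(45/2)x^4 + 49x^3 - 51x^2 + (25/2)x + 3/2
θ f = -(45/2)x^5 + 4x^4 - 14x^2
(∇ + θ) f = -(45/2)x^5 - (37/2)x^4 + 49x^3 - 65x^2 + (25/2)x + 3/2


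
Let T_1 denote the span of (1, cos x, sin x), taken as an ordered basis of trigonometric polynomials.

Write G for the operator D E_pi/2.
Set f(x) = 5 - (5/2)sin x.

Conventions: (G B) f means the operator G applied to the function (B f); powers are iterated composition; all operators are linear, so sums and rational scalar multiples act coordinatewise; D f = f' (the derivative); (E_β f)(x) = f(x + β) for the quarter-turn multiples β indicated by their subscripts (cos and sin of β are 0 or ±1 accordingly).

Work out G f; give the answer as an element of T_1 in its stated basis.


E_pi/2 f = 5 - (5/2)cos x
D E_pi/2 f = (5/2)sin x

the image equals g(x) = (5/2)sin x


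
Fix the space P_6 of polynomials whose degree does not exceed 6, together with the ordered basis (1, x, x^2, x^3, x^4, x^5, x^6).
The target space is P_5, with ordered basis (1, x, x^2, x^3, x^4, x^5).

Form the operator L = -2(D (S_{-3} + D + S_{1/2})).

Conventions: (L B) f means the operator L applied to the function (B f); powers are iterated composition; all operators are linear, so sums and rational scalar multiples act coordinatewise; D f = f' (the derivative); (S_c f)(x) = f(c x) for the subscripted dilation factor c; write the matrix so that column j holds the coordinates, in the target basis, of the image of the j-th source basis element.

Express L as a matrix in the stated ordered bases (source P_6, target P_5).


image of 1: 0
image of x: 5
image of x^2: -37x - 4
image of x^3: (645/4)x^2 - 12x
image of x^4: -(1297/2)x^3 - 24x^2
image of x^5: (38875/16)x^4 - 40x^3
image of x^6: -(139971/16)x^5 - 60x^4
each image's coordinates form column j of the matrix

the matrix is [[0, 5, -4, 0, 0, 0, 0]; [0, 0, -37, -12, 0, 0, 0]; [0, 0, 0, 645/4, -24, 0, 0]; [0, 0, 0, 0, -1297/2, -40, 0]; [0, 0, 0, 0, 0, 38875/16, -60]; [0, 0, 0, 0, 0, 0, -139971/16]] (rows listed top to bottom)


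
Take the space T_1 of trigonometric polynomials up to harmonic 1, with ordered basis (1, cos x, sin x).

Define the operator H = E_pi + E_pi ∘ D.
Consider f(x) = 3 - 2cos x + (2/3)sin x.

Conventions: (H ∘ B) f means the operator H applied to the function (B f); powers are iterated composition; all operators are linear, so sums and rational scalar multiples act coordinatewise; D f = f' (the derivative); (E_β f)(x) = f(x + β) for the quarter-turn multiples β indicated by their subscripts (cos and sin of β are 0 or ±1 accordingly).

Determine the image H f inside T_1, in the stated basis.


g(x) = 3 + (4/3)cos x - (8/3)sin x

E_pi f = 3 + 2cos x - (2/3)sin x
D f = (2/3)cos x + 2sin x
E_pi D f = -(2/3)cos x - 2sin x
(E_pi + E_pi ∘ D) f = 3 + (4/3)cos x - (8/3)sin x


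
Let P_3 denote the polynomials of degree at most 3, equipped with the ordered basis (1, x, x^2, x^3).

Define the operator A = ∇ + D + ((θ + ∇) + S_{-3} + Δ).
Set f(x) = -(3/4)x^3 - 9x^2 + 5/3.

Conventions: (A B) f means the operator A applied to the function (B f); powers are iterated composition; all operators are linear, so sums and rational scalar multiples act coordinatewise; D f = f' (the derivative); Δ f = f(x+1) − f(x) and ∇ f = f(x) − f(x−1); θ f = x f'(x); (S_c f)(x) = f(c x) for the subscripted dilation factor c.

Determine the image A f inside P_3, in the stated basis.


∇ f = -(9/4)x^2 - (63/4)x + 33/4
D f = -(9/4)x^2 - 18x
θ f = -(9/4)x^3 - 18x^2
∇ f = -(9/4)x^2 - (63/4)x + 33/4
(θ + ∇) f = -(9/4)x^3 - (81/4)x^2 - (63/4)x + 33/4
S_{-3} f = (81/4)x^3 - 81x^2 + 5/3
Δ f = -(9/4)x^2 - (81/4)x - 39/4
((θ + ∇) + S_{-3} + Δ) f = 18x^3 - (207/2)x^2 - 36x + 1/6
(∇ + D + ((θ + ∇) + S_{-3} + Δ)) f = 18x^3 - 108x^2 - (279/4)x + 101/12

the image equals g(x) = 18x^3 - 108x^2 - (279/4)x + 101/12


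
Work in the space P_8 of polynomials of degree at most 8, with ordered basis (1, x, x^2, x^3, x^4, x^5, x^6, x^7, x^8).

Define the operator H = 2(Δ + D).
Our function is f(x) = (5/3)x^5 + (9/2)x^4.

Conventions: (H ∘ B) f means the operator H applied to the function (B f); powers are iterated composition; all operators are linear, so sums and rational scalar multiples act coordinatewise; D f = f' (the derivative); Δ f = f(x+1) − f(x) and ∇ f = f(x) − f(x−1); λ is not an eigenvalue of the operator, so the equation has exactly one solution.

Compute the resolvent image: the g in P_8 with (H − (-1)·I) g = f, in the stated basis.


write g with unknown coordinates in the stated basis and equate coefficients in (H − (-1)·I) g = f
solving from the highest basis element down gives g = (5/3)x^5 - (173/6)x^4 + 428x^3 - (14470/3)x^2 + (108698/3)x - 408257/3
check: H g = (100/3)x^4 - 428x^3 + (14470/3)x^2 - (108698/3)x + 408257/3
so H g − (-1)·g = (5/3)x^5 + (9/2)x^4 = f ✓

the result is g(x) = (5/3)x^5 - (173/6)x^4 + 428x^3 - (14470/3)x^2 + (108698/3)x - 408257/3


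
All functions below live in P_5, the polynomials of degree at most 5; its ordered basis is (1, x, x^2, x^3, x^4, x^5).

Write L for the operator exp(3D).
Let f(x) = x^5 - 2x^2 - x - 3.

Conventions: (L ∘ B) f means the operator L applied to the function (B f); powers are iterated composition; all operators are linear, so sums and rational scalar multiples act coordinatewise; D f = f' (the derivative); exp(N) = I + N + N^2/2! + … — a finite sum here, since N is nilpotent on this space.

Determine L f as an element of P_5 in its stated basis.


the image equals g(x) = x^5 + 15x^4 + 90x^3 + 268x^2 + 392x + 219

order-1 term: 15x^4 - 12x - 3
order-2 term: 90x^3 - 18
order-3 term: 270x^2
order-4 term: 405x
order-5 term: 243
the series for exp(3D) f terminates at order 5
exp(3D) f = x^5 + 15x^4 + 90x^3 + 268x^2 + 392x + 219


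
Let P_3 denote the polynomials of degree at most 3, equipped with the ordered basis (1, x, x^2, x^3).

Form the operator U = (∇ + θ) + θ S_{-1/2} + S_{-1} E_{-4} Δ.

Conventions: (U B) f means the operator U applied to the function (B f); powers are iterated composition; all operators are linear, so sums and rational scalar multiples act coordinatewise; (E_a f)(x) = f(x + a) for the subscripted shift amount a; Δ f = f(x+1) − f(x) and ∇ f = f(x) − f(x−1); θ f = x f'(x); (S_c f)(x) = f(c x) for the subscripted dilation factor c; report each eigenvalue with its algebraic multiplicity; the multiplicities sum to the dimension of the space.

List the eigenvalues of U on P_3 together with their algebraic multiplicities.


image of 1: 0
image of x: (1/2)x + 2
image of x^2: (5/2)x^2 - 8
image of x^3: (21/8)x^3 + 6x^2 + 18x + 38
the matrix is upper triangular; its diagonal is (0, 1/2, 5/2, 21/8)
for a triangular matrix the eigenvalues are the diagonal entries, with algebraic multiplicity their repetition count

λ = 0 (multiplicity 1), λ = 1/2 (multiplicity 1), λ = 5/2 (multiplicity 1), λ = 21/8 (multiplicity 1)
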